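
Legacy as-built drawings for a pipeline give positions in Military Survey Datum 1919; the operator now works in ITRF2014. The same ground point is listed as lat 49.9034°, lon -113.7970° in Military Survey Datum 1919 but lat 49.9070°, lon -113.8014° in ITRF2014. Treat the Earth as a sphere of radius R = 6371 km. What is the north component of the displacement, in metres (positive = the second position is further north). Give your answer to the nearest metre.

ΔN = 400 m

Δφ = 49.9070° − 49.9034° = +0.0036°; Δλ = -113.8014° − -113.7970° = -0.0044°.
1° along a meridian = πR/180 = 111195 m.
ΔN = Δφ × 111195 = 400.3 m; ΔE = Δλ × 111195 × cos(49.9034°) = -0.0044 × 111195 × 0.644078 = -315.1 m.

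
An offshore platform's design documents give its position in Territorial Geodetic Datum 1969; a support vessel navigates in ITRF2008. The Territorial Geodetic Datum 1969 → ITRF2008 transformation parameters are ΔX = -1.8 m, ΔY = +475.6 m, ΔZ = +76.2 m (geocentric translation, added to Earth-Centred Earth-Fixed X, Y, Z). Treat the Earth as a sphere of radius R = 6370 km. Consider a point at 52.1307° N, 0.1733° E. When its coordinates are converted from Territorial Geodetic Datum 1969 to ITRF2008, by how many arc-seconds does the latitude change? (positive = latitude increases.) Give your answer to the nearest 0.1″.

sin φ = 0.789413, cos φ = 0.613862, sin λ = 0.003025, cos λ = 0.999995.
North component: ΔN = −sin φ cos λ·ΔX − sin φ sin λ·ΔY + cos φ·ΔZ = −(0.789413)(0.999995)(-1.8) − (0.789413)(0.003025)(475.6) + (0.613862)(76.2) = 47.06 m.
1° of latitude spans πR/180 = 111177 m, so Δφ = 47.06 / 111177 × 3600 = 1.524″.

Δφ = 1.5″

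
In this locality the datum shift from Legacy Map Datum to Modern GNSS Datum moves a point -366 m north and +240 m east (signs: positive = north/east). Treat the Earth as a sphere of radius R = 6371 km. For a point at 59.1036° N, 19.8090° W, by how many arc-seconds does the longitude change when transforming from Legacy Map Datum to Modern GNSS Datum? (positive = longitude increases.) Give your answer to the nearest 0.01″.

Δλ = 15.13″

At latitude 59.1036°, cos φ = 0.513487.
One radian of longitude at latitude φ spans R cos φ, so Δλ = ΔE / (R cos φ) = 240.0 / (6371000 × 0.513487) = 7.3362e-05 rad = 15.132″.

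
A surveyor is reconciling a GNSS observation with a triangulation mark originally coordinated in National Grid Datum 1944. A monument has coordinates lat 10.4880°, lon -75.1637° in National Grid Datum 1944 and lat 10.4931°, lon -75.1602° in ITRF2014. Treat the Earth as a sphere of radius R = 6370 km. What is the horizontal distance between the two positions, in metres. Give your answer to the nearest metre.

Δφ = 10.4931° − 10.4880° = +0.0051°; Δλ = -75.1602° − -75.1637° = +0.0035°.
1° along a meridian = πR/180 = 111177 m.
ΔN = Δφ × 111177 = 567.0 m; ΔE = Δλ × 111177 × cos(10.4880°) = +0.0035 × 111177 × 0.983293 = 382.6 m.
Distance = √(ΔE² + ΔN²) = √(382.6² + 567.0²) = 684.0 m.

684 m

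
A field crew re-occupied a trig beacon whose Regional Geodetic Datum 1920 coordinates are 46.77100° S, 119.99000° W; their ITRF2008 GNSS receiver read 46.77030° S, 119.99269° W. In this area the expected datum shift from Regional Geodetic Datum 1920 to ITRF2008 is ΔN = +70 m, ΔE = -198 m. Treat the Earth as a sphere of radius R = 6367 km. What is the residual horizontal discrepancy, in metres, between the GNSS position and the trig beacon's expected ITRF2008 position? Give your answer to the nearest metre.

Observed coordinate differences: Δφ = +0.00070°, Δλ = -0.00269°.
Converting to metres (1° lat = 111125 m, cos φ = 0.684916): observed ΔN = 77.8 m, observed ΔE = -204.7 m.
Subtracting the expected shift leaves a residual of 77.8 − (70) = 7.8 m north and -204.7 − (-198) = -6.7 m east.
Residual distance = √(7.8² + (-6.7)²) = 10.3 m.

10 m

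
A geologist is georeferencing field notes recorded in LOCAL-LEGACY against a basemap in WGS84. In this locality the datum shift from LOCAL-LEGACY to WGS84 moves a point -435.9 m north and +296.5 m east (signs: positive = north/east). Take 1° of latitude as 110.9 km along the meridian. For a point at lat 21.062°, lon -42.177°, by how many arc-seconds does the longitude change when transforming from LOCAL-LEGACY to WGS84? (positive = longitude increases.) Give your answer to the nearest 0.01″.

At latitude 21.062°, cos φ = 0.933192.
1° of longitude at this latitude = 110.9 × cos φ = 103.49 km, so Δλ = 296.5 / 103491.0 = 0.0028650° = 10.314″.

Δλ = 10.31″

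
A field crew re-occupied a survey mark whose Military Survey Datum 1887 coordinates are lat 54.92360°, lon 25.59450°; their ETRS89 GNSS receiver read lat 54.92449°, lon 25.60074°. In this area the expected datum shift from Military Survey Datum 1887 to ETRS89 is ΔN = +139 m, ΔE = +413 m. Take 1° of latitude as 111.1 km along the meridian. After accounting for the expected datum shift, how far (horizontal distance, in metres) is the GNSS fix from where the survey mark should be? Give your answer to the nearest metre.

43 m

Observed coordinate differences: Δφ = +0.00089°, Δλ = +0.00624°.
Converting to metres (1° lat = 111100 m, cos φ = 0.574668): observed ΔN = 98.9 m, observed ΔE = 398.4 m.
Subtracting the expected shift leaves a residual of 98.9 − (139) = -40.1 m north and 398.4 − (413) = -14.6 m east.
Residual distance = √((-40.1)² + (-14.6)²) = 42.7 m.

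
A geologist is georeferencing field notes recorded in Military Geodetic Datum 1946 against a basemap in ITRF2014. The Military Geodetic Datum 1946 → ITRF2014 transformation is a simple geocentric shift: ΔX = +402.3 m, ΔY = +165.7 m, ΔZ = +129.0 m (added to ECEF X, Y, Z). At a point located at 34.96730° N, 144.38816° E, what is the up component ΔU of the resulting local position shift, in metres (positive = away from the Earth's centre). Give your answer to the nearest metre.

The local up (radial) axis is (cos φ cos λ, cos φ sin λ, sin φ), giving ΔU = -268.021 + 79.068 + 73.931 = -115.02 m.

ΔU = -115 m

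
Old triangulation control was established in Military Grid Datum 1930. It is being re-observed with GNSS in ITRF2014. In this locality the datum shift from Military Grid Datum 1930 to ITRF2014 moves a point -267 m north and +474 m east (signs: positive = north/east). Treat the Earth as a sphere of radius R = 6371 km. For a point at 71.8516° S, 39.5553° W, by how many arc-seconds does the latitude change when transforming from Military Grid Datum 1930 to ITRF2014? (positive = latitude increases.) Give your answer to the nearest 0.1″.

Δφ = -8.6″

On a sphere of radius R, 1 rad of latitude = R, so Δφ = ΔN / R = -267.0 / 6371000 = -4.1909e-05 rad = -8.644″.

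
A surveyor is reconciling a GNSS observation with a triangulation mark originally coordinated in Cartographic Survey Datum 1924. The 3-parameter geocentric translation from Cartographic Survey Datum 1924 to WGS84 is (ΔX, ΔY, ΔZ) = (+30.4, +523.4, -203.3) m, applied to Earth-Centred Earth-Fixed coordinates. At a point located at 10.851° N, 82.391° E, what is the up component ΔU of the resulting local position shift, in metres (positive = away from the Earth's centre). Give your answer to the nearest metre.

At φ = 10.851°, λ = 82.391°: sin φ = 0.188256, cos φ = 0.982120, sin λ = 0.991195, cos λ = 0.132412.
ΔU = cos φ cos λ·ΔX + cos φ sin λ·ΔY + sin φ·ΔZ = (0.982120)(0.132412)(30.4) + (0.982120)(0.991195)(523.4) + (0.188256)(-203.3) = 475.20 m.

ΔU = 475 m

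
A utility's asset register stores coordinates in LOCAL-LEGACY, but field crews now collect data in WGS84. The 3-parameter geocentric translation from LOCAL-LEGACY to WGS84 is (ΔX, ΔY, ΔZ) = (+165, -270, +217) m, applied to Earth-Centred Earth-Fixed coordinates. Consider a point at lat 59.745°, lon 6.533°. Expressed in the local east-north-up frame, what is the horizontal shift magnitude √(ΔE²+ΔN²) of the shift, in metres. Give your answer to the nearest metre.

The local east axis at (φ, λ) is (−sin λ, cos λ, 0), so ΔE = −sin(6.533°)·165 + cos(6.533°)·(-270) = -287.02 m.
The local north axis is (−sin φ cos λ, −sin φ sin λ, cos φ), giving ΔN = -141.600 + 26.535 + 109.335 = -5.73 m.
Horizontal magnitude = √(ΔE² + ΔN²) = √((-287.02)² + (-5.73)²) = 287.08 m.

287 m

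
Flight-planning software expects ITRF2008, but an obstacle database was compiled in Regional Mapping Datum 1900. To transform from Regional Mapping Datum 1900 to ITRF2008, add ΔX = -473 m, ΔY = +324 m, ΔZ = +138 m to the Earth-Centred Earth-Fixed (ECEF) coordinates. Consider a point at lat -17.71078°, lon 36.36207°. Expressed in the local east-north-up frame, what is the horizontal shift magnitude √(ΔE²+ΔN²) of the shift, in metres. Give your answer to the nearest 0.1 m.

546.4 m

At φ = -17.71078°, λ = 36.36207°: sin φ = -0.304212, cos φ = 0.952604, sin λ = 0.592886, cos λ = 0.805286.
ΔE = −sin λ·ΔX + cos λ·ΔY = −(0.592886)·(-473) + (0.805286)·(324) = 541.35 m.
ΔN = −sin φ cos λ·ΔX − sin φ sin λ·ΔY + cos φ·ΔZ = −(-0.304212)(0.805286)(-473) − (-0.304212)(0.592886)(324) + (0.952604)(138) = 74.02 m.
Horizontal magnitude = √(ΔE² + ΔN²) = √(541.35² + 74.02²) = 546.39 m.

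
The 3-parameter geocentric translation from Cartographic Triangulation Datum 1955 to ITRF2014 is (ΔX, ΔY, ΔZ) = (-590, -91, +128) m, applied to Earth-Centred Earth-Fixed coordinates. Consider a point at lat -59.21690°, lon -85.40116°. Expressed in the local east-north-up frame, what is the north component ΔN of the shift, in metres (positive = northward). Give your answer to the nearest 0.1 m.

The local north axis is (−sin φ cos λ, −sin φ sin λ, cos φ), giving ΔN = -40.641 + 77.927 + 65.509 = 102.80 m.

ΔN = 102.8 m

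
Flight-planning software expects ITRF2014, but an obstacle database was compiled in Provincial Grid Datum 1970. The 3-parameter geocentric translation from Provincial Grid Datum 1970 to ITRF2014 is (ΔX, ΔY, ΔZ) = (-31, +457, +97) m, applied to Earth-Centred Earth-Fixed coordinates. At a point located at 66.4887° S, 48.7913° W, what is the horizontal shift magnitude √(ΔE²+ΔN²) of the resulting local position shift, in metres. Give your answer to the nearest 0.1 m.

The local east axis at (φ, λ) is (−sin λ, cos λ, 0), so ΔE = −sin(-48.7913°)·(-31) + cos(-48.7913°)·457 = 277.75 m.
The local north axis is (−sin φ cos λ, −sin φ sin λ, cos φ), giving ΔN = -18.727 − 315.265 + 38.696 = -295.30 m.
Horizontal magnitude = √(ΔE² + ΔN²) = √(277.75² + (-295.30)²) = 405.40 m.

405.4 m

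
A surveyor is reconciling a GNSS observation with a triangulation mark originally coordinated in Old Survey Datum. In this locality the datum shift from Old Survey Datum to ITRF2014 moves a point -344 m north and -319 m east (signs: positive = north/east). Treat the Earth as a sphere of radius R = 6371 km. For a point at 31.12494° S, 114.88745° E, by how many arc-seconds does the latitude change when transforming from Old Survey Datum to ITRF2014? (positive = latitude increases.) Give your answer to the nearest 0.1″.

On a sphere of radius R, 1 rad of latitude = R, so Δφ = ΔN / R = -344.0 / 6371000 = -5.3995e-05 rad = -11.137″.

Δφ = -11.1″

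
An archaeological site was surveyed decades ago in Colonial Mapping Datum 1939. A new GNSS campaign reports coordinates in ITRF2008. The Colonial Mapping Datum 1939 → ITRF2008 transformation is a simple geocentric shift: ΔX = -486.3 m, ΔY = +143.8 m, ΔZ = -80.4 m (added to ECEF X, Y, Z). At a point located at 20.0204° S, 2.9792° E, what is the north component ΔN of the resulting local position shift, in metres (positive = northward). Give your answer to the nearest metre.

At φ = -20.0204°, λ = 2.9792°: sin φ = -0.342355, cos φ = 0.939571, sin λ = 0.051973, cos λ = 0.998648.
ΔN = −sin φ cos λ·ΔX − sin φ sin λ·ΔY + cos φ·ΔZ = −(-0.342355)(0.998648)(-486.3) − (-0.342355)(0.051973)(143.8) + (0.939571)(-80.4) = -239.24 m.

ΔN = -239 m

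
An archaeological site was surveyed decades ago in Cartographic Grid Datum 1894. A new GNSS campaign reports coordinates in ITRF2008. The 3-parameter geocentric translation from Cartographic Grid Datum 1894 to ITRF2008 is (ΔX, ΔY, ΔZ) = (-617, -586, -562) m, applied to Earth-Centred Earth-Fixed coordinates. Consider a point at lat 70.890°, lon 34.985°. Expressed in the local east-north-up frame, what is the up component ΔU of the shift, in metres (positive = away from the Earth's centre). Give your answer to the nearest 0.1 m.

At φ = 70.890°, λ = 34.985°: sin φ = 0.944892, cos φ = 0.327383, sin λ = 0.573362, cos λ = 0.819302.
ΔU = cos φ cos λ·ΔX + cos φ sin λ·ΔY + sin φ·ΔZ = (0.327383)(0.819302)(-617) + (0.327383)(0.573362)(-586) + (0.944892)(-562) = -806.52 m.

ΔU = -806.5 m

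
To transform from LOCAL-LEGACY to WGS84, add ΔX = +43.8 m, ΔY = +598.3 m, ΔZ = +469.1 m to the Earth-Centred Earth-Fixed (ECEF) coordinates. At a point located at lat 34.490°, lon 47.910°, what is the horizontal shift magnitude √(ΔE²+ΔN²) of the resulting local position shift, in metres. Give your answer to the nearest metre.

At φ = 34.490°, λ = 47.910°: sin φ = 0.566262, cos φ = 0.824225, sin λ = 0.742093, cos λ = 0.670297.
ΔE = −sin λ·ΔX + cos λ·ΔY = −(0.742093)·(43.8) + (0.670297)·(598.3) = 368.54 m.
ΔN = −sin φ cos λ·ΔX − sin φ sin λ·ΔY + cos φ·ΔZ = −(0.566262)(0.670297)(43.8) − (0.566262)(0.742093)(598.3) + (0.824225)(469.1) = 118.60 m.
Horizontal magnitude = √(ΔE² + ΔN²) = √(368.54² + 118.60²) = 387.15 m.

387 m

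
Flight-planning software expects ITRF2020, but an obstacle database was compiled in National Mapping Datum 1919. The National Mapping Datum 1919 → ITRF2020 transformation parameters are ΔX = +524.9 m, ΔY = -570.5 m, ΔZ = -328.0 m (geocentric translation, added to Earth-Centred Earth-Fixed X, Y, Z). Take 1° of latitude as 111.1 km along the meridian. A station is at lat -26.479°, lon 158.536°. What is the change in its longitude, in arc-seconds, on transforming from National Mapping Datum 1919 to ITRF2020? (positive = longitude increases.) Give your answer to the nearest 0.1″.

Δλ = 12.3″

sin φ = -0.445870, cos φ = 0.895098, sin λ = 0.365917, cos λ = -0.930648.
East component: ΔE = −sin λ·ΔX + cos λ·ΔY = −(0.365917)(524.9) + (-0.930648)(-570.5) = 338.86 m.
1° of latitude spans 111100 m; at latitude φ, 1° of longitude spans that × cos φ = 99445.4 m, so Δλ = 338.86 / 99445.4 × 3600 = 12.267″.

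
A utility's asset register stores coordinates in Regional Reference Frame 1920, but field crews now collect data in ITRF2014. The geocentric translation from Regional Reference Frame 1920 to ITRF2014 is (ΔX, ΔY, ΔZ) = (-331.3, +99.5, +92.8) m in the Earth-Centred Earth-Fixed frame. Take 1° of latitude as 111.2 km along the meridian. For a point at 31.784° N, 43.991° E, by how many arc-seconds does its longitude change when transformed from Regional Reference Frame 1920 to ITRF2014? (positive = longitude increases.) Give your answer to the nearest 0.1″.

sin φ = 0.526718, cos φ = 0.850040, sin λ = 0.694545, cos λ = 0.719449.
East component: ΔE = −sin λ·ΔX + cos λ·ΔY = −(0.694545)(-331.3) + (0.719449)(99.5) = 301.69 m.
1° of latitude spans 111200 m; at latitude φ, 1° of longitude spans that × cos φ = 94524.4 m, so Δλ = 301.69 / 94524.4 × 3600 = 11.490″.

Δλ = 11.5″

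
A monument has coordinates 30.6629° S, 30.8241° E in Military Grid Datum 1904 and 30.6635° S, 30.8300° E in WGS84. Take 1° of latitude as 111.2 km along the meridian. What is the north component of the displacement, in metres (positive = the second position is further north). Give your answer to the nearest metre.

Δφ = -30.6635° − -30.6629° = -0.0006°; Δλ = 30.8300° − 30.8241° = +0.0059°.
ΔN = Δφ × 111200 = -66.7 m; ΔE = Δλ × 111200 × cos(-30.6629°) = +0.0059 × 111200 × 0.860183 = 564.3 m.

ΔN = -67 m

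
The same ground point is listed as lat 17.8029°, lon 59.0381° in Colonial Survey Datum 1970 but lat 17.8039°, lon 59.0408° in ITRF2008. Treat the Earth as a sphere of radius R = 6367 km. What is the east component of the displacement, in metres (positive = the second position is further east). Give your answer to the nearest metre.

ΔE = 286 m

Δφ = 17.8039° − 17.8029° = +0.0010°; Δλ = 59.0408° − 59.0381° = +0.0027°.
1° along a meridian = πR/180 = 111125 m.
ΔN = Δφ × 111125 = 111.1 m; ΔE = Δλ × 111125 × cos(17.8029°) = +0.0027 × 111125 × 0.952114 = 285.7 m.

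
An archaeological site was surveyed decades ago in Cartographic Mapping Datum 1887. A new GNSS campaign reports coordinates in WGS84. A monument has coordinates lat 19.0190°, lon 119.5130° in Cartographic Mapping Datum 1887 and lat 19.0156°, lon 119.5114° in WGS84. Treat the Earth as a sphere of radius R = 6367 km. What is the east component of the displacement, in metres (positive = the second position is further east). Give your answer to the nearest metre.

ΔE = -168 m

Δφ = 19.0156° − 19.0190° = -0.0034°; Δλ = 119.5114° − 119.5130° = -0.0016°.
1° along a meridian = πR/180 = 111125 m.
ΔN = Δφ × 111125 = -377.8 m; ΔE = Δλ × 111125 × cos(19.0190°) = -0.0016 × 111125 × 0.945411 = -168.1 m.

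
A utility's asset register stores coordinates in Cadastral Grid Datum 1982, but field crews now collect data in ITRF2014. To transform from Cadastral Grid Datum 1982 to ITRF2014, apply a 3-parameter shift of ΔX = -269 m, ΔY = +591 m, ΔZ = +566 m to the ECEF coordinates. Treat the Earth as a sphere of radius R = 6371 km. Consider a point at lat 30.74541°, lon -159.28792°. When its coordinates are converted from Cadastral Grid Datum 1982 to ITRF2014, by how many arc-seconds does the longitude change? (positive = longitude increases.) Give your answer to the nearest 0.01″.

Δλ = -24.41″

sin φ = 0.511224, cos φ = 0.859447, sin λ = -0.353672, cos λ = -0.935369.
East component: ΔE = −sin λ·ΔX + cos λ·ΔY = −(-0.353672)(-269) + (-0.935369)(591) = -647.94 m.
1° of latitude spans πR/180 = 111195 m; at latitude φ, 1° of longitude spans that × cos φ = 95566.2 m, so Δλ = -647.94 / 95566.2 × 3600 = -24.408″.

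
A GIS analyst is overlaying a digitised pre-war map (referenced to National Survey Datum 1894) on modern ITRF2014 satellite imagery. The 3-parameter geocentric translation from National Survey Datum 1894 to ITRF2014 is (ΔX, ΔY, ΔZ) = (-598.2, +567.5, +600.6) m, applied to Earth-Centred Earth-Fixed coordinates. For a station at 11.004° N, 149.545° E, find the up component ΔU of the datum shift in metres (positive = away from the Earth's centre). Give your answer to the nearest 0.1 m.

ΔU = 903.2 m

At φ = 11.004°, λ = 149.545°: sin φ = 0.190878, cos φ = 0.981614, sin λ = 0.506861, cos λ = -0.862028.
ΔU = cos φ cos λ·ΔX + cos φ sin λ·ΔY + sin φ·ΔZ = (0.981614)(-0.862028)(-598.2) + (0.981614)(0.506861)(567.5) + (0.190878)(600.6) = 903.18 m.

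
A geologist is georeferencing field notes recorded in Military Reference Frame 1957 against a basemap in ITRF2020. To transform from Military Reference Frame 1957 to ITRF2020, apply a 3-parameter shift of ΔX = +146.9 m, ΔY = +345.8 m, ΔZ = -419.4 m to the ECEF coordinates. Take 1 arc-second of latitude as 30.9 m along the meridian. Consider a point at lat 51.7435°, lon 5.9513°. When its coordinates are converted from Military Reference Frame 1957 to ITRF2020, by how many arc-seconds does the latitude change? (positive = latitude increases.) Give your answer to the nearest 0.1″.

sin φ = 0.785247, cos φ = 0.619183, sin λ = 0.103683, cos λ = 0.994610.
North component: ΔN = −sin φ cos λ·ΔX − sin φ sin λ·ΔY + cos φ·ΔZ = −(0.785247)(0.994610)(146.9) − (0.785247)(0.103683)(345.8) + (0.619183)(-419.4) = -402.57 m.
1° of latitude spans 3600 × 30.90 = 111240 m, so Δφ = -402.57 / 111240 × 3600 = -13.028″.

Δφ = -13.0″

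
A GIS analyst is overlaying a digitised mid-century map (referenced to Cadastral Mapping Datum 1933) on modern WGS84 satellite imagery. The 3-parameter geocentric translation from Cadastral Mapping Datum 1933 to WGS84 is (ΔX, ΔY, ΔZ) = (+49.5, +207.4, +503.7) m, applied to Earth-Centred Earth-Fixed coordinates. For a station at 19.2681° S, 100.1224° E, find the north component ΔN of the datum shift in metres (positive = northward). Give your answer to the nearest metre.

ΔN = 540 m

At φ = -19.2681°, λ = 100.1224°: sin φ = -0.329989, cos φ = 0.943985, sin λ = 0.984435, cos λ = -0.175752.
ΔN = −sin φ cos λ·ΔX − sin φ sin λ·ΔY + cos φ·ΔZ = −(-0.329989)(-0.175752)(49.5) − (-0.329989)(0.984435)(207.4) + (0.943985)(503.7) = 539.99 m.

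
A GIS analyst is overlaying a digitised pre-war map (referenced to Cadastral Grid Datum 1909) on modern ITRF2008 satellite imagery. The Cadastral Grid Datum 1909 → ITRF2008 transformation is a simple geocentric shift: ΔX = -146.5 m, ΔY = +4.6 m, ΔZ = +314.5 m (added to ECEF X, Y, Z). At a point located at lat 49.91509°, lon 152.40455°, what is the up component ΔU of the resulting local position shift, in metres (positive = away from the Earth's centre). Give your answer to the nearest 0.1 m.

At φ = 49.91509°, λ = 152.40455°: sin φ = 0.765091, cos φ = 0.643922, sin λ = 0.463226, cos λ = -0.886240.
ΔU = cos φ cos λ·ΔX + cos φ sin λ·ΔY + sin φ·ΔZ = (0.643922)(-0.886240)(-146.5) + (0.643922)(0.463226)(4.6) + (0.765091)(314.5) = 325.60 m.

ΔU = 325.6 m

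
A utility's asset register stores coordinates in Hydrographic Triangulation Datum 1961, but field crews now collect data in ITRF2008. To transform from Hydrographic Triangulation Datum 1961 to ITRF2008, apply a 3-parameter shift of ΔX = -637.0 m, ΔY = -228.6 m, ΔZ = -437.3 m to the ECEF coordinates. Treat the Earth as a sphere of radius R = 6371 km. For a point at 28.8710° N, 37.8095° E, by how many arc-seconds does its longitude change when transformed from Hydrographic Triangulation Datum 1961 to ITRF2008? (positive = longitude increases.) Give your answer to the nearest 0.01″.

sin φ = 0.482839, cos φ = 0.875709, sin λ = 0.613038, cos λ = 0.790053.
East component: ΔE = −sin λ·ΔX + cos λ·ΔY = −(0.613038)(-637.0) + (0.790053)(-228.6) = 209.90 m.
1° of latitude spans πR/180 = 111195 m; at latitude φ, 1° of longitude spans that × cos φ = 97374.4 m, so Δλ = 209.90 / 97374.4 × 3600 = 7.760″.

Δλ = 7.76″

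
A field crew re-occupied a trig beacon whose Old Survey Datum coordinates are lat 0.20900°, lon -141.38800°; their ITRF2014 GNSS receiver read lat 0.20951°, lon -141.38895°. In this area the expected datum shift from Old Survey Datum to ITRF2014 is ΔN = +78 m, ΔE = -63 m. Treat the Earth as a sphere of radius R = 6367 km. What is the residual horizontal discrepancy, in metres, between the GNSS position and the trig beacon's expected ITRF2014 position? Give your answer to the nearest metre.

Observed coordinate differences: Δφ = +0.00051°, Δλ = -0.00095°.
Converting to metres (1° lat = 111125 m, cos φ = 0.999993): observed ΔN = 56.7 m, observed ΔE = -105.6 m.
Subtracting the expected shift leaves a residual of 56.7 − (78) = -21.3 m north and -105.6 − (-63) = -42.6 m east.
Residual distance = √((-21.3)² + (-42.6)²) = 47.6 m.

48 m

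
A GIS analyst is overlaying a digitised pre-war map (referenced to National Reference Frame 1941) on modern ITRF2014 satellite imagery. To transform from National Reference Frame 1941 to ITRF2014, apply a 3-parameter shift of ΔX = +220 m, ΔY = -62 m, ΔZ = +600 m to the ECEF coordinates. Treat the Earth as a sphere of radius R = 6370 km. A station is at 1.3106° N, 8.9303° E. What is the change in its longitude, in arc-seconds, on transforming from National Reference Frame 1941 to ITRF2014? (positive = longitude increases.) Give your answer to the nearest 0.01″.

sin φ = 0.022872, cos φ = 0.999738, sin λ = 0.155233, cos λ = 0.987878.
East component: ΔE = −sin λ·ΔX + cos λ·ΔY = −(0.155233)(220) + (0.987878)(-62) = -95.40 m.
1° of latitude spans πR/180 = 111177 m; at latitude φ, 1° of longitude spans that × cos φ = 111148.4 m, so Δλ = -95.40 / 111148.4 × 3600 = -3.090″.

Δλ = -3.09″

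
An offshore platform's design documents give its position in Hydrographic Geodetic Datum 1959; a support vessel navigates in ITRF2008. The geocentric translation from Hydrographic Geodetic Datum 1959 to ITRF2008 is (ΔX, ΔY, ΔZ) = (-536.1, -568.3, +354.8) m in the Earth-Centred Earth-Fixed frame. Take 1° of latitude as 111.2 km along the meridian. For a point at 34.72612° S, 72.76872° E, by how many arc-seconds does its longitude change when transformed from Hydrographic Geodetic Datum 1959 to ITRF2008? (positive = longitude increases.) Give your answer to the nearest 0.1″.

sin φ = -0.569654, cos φ = 0.821884, sin λ = 0.955117, cos λ = 0.296230.
East component: ΔE = −sin λ·ΔX + cos λ·ΔY = −(0.955117)(-536.1) + (0.296230)(-568.3) = 343.69 m.
1° of latitude spans 111200 m; at latitude φ, 1° of longitude spans that × cos φ = 91393.5 m, so Δλ = 343.69 / 91393.5 × 3600 = 13.538″.

Δλ = 13.5″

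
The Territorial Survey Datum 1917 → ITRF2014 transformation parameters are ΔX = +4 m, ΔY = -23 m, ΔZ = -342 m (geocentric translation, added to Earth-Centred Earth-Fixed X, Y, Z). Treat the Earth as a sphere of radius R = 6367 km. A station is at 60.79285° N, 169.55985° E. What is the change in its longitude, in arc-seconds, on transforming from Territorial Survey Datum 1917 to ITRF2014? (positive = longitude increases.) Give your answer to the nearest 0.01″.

Δλ = 1.45″

sin φ = 0.872861, cos φ = 0.487969, sin λ = 0.181208, cos λ = -0.983445.
East component: ΔE = −sin λ·ΔX + cos λ·ΔY = −(0.181208)(4) + (-0.983445)(-23) = 21.89 m.
1° of latitude spans πR/180 = 111125 m; at latitude φ, 1° of longitude spans that × cos φ = 54225.6 m, so Δλ = 21.89 / 54225.6 × 3600 = 1.454″.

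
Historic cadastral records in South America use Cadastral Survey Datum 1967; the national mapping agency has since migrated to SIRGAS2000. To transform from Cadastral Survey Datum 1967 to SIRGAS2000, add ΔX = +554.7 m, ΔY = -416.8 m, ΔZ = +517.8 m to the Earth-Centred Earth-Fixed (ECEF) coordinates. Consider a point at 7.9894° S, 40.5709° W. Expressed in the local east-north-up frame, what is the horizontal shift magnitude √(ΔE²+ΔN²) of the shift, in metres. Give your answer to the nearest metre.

The local east axis at (φ, λ) is (−sin λ, cos λ, 0), so ΔE = −sin(-40.5709°)·554.7 + cos(-40.5709°)·(-416.8) = 44.17 m.
The local north axis is (−sin φ cos λ, −sin φ sin λ, cos φ), giving ΔN = 58.564 + 37.678 + 512.774 = 609.02 m.
Horizontal magnitude = √(ΔE² + ΔN²) = √(44.17² + 609.02²) = 610.61 m.

611 m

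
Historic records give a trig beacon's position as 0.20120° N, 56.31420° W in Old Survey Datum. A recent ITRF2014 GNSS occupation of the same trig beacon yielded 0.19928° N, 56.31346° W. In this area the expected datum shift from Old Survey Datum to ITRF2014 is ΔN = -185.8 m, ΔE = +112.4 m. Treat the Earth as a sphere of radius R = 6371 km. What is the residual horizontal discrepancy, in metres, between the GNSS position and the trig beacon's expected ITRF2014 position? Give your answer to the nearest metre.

Observed coordinate differences: Δφ = -0.00192°, Δλ = +0.00074°.
Converting to metres (1° lat = 111195 m, cos φ = 0.999994): observed ΔN = -213.5 m, observed ΔE = 82.3 m.
Subtracting the expected shift leaves a residual of -213.5 − (-185.8) = -27.7 m north and 82.3 − (112.4) = -30.1 m east.
Residual distance = √((-27.7)² + (-30.1)²) = 40.9 m.

41 m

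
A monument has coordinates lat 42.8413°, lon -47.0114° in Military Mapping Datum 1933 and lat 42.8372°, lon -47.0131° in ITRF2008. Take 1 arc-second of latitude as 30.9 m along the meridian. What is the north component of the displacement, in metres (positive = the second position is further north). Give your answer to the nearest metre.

ΔN = -456 m

Δφ = 42.8372° − 42.8413° = -0.0041°; Δλ = -47.0131° − -47.0114° = -0.0017°.
1° of latitude = 3600 × 30.90 = 111240 m.
ΔN = Δφ × 111240 = -456.1 m; ΔE = Δλ × 111240 × cos(42.8413°) = -0.0017 × 111240 × 0.733240 = -138.7 m.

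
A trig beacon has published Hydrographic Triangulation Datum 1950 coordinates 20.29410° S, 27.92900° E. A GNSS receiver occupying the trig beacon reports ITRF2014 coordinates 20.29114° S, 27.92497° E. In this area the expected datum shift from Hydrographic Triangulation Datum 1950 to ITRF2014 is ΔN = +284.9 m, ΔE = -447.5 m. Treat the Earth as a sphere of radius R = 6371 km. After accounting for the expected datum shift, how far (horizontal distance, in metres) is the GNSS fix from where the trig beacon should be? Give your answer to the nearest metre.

Observed coordinate differences: Δφ = +0.00296°, Δλ = -0.00403°.
Converting to metres (1° lat = 111195 m, cos φ = 0.937925): observed ΔN = 329.1 m, observed ΔE = -420.3 m.
Subtracting the expected shift leaves a residual of 329.1 − (284.9) = 44.2 m north and -420.3 − (-447.5) = 27.2 m east.
Residual distance = √(44.2² + 27.2²) = 51.9 m.

52 m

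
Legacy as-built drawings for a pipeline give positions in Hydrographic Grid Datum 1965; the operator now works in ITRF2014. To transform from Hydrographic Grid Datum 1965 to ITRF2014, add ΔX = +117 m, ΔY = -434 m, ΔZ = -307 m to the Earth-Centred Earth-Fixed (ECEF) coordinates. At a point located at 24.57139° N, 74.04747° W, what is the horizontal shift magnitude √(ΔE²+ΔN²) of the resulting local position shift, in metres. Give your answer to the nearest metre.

466 m

The local east axis at (φ, λ) is (−sin λ, cos λ, 0), so ΔE = −sin(-74.04747°)·117 + cos(-74.04747°)·(-434) = -6.79 m.
The local north axis is (−sin φ cos λ, −sin φ sin λ, cos φ), giving ΔN = -13.371 − 173.519 − 279.199 = -466.09 m.
Horizontal magnitude = √(ΔE² + ΔN²) = √((-6.79)² + (-466.09)²) = 466.14 m.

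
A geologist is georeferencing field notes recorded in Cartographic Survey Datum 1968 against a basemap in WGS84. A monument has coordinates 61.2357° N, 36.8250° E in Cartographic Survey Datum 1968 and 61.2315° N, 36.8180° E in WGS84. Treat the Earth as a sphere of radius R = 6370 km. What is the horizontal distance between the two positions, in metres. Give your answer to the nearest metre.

Δφ = 61.2315° − 61.2357° = -0.0042°; Δλ = 36.8180° − 36.8250° = -0.0070°.
1° along a meridian = πR/180 = 111177 m.
ΔN = Δφ × 111177 = -466.9 m; ΔE = Δλ × 111177 × cos(61.2357°) = -0.0070 × 111177 × 0.481208 = -374.5 m.
Distance = √(ΔE² + ΔN²) = √((-374.5)² + (-466.9)²) = 598.6 m.

599 m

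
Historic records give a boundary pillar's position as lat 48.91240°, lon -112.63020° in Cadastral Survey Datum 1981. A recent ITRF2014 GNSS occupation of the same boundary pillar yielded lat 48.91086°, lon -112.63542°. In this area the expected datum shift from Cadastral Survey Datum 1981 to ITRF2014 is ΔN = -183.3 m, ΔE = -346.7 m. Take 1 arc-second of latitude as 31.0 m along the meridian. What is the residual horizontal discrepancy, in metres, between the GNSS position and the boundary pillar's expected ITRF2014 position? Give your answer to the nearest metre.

38 m

Observed coordinate differences: Δφ = -0.00154°, Δλ = -0.00522°.
Converting to metres (1° lat = 111600 m, cos φ = 0.657212): observed ΔN = -171.9 m, observed ΔE = -382.9 m.
Subtracting the expected shift leaves a residual of -171.9 − (-183.3) = 11.4 m north and -382.9 − (-346.7) = -36.2 m east.
Residual distance = √(11.4² + (-36.2)²) = 37.9 m.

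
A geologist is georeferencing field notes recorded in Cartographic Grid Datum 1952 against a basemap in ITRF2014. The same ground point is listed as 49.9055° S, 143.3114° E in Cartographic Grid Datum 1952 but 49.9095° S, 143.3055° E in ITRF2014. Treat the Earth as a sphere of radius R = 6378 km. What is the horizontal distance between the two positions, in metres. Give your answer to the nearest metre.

614 m

Δφ = -49.9095° − -49.9055° = -0.0040°; Δλ = 143.3055° − 143.3114° = -0.0059°.
1° along a meridian = πR/180 = 111317 m.
ΔN = Δφ × 111317 = -445.3 m; ΔE = Δλ × 111317 × cos(-49.9055°) = -0.0059 × 111317 × 0.644050 = -423.0 m.
Distance = √(ΔE² + ΔN²) = √((-423.0)² + (-445.3)²) = 614.2 m.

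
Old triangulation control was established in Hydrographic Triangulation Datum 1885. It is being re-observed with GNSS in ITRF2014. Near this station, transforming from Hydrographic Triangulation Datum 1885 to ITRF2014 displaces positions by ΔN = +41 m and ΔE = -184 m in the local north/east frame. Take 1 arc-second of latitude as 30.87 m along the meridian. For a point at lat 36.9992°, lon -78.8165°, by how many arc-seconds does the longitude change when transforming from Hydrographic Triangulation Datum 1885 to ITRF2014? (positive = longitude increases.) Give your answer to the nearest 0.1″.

Δλ = -7.5″

At latitude 36.9992°, cos φ = 0.798644.
1″ of longitude at this latitude = 30.87 × cos φ = 24.6541 m, so Δλ = -184.0 / 24.6541 = -7.463″.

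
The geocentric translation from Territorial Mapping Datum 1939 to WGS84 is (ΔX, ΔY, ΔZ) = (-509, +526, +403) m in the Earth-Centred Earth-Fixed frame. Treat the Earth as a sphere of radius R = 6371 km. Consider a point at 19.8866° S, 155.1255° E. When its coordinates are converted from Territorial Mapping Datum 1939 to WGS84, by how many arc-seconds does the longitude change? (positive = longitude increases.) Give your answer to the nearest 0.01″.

sin φ = -0.340160, cos φ = 0.940368, sin λ = 0.420632, cos λ = -0.907231.
East component: ΔE = −sin λ·ΔX + cos λ·ΔY = −(0.420632)(-509) + (-0.907231)(526) = -263.10 m.
1° of latitude spans πR/180 = 111195 m; at latitude φ, 1° of longitude spans that × cos φ = 104564.1 m, so Δλ = -263.10 / 104564.1 × 3600 = -9.058″.

Δλ = -9.06″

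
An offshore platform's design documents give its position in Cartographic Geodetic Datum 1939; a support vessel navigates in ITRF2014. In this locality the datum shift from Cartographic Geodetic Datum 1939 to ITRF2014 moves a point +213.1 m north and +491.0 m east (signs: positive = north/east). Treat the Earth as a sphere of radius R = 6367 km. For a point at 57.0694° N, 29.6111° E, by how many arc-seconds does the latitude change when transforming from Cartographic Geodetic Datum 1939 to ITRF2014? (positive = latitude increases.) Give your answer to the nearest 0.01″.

Δφ = 6.90″

On a sphere of radius R, 1 rad of latitude = R, so Δφ = ΔN / R = 213.1 / 6367000 = 3.3469e-05 rad = 6.904″.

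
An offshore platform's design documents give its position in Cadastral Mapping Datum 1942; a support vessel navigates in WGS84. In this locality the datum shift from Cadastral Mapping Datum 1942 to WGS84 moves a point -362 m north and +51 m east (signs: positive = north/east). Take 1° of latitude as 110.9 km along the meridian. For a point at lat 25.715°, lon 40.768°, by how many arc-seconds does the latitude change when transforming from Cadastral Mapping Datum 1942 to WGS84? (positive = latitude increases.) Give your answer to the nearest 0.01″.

1° of latitude = 110.9 km, so Δφ = -362.0 / 110900 = -0.0032642° = -11.751″.

Δφ = -11.75″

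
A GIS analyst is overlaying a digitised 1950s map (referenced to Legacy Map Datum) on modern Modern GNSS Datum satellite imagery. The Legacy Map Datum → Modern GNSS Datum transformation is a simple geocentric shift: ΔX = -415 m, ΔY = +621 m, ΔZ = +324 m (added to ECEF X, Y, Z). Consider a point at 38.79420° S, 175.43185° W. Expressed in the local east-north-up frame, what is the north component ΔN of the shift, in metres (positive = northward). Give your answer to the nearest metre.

ΔN = 481 m

The local north axis is (−sin φ cos λ, −sin φ sin λ, cos φ), giving ΔN = 259.182 − 30.988 + 252.526 = 480.72 m.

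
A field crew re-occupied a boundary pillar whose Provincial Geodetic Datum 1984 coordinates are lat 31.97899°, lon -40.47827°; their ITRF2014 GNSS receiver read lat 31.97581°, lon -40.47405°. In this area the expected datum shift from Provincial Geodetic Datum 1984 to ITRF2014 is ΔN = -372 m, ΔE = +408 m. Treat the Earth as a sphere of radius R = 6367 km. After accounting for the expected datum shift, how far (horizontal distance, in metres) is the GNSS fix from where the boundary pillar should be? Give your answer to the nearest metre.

21 m

Observed coordinate differences: Δφ = -0.00318°, Δλ = +0.00422°.
Converting to metres (1° lat = 111125 m, cos φ = 0.848242): observed ΔN = -353.4 m, observed ΔE = 397.8 m.
Subtracting the expected shift leaves a residual of -353.4 − (-372) = 18.6 m north and 397.8 − (408) = -10.2 m east.
Residual distance = √(18.6² + (-10.2)²) = 21.2 m.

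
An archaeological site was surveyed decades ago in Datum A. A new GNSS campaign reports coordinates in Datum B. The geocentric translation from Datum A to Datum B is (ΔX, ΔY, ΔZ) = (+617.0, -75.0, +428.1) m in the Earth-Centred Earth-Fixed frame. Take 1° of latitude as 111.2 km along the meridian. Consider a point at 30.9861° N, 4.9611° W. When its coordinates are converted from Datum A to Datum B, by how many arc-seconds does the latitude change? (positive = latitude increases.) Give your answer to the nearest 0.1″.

sin φ = 0.514830, cos φ = 0.857292, sin λ = -0.086479, cos λ = 0.996254.
North component: ΔN = −sin φ cos λ·ΔX − sin φ sin λ·ΔY + cos φ·ΔZ = −(0.514830)(0.996254)(617.0) − (0.514830)(-0.086479)(-75.0) + (0.857292)(428.1) = 47.21 m.
1° of latitude spans 111200 m, so Δφ = 47.21 / 111200 × 3600 = 1.528″.

Δφ = 1.5″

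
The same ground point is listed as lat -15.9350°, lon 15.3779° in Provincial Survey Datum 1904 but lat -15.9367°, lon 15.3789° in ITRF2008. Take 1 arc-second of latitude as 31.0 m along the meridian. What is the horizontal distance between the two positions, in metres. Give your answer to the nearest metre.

218 m

Δφ = -15.9367° − -15.9350° = -0.0017°; Δλ = 15.3789° − 15.3779° = +0.0010°.
1° of latitude = 3600 × 31.00 = 111600 m.
ΔN = Δφ × 111600 = -189.7 m; ΔE = Δλ × 111600 × cos(-15.9350°) = +0.0010 × 111600 × 0.961574 = 107.3 m.
Distance = √(ΔE² + ΔN²) = √(107.3² + (-189.7)²) = 218.0 m.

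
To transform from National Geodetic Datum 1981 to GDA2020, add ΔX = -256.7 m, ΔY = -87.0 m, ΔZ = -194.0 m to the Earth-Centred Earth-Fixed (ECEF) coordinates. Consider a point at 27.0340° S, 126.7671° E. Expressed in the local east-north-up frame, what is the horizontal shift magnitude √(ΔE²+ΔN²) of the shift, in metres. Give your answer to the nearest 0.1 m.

The local east axis at (φ, λ) is (−sin λ, cos λ, 0), so ΔE = −sin(126.7671°)·(-256.7) + cos(126.7671°)·(-87.0) = 257.71 m.
The local north axis is (−sin φ cos λ, −sin φ sin λ, cos φ), giving ΔN = 69.837 − 31.677 − 172.803 = -134.64 m.
Horizontal magnitude = √(ΔE² + ΔN²) = √(257.71² + (-134.64)²) = 290.76 m.

290.8 m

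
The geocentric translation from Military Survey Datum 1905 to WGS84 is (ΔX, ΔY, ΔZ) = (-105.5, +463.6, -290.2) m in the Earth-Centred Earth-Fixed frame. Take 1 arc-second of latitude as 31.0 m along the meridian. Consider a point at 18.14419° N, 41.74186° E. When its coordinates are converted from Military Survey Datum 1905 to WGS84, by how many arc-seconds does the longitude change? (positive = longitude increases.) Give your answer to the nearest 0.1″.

sin φ = 0.311409, cos φ = 0.950276, sin λ = 0.665776, cos λ = 0.746152.
East component: ΔE = −sin λ·ΔX + cos λ·ΔY = −(0.665776)(-105.5) + (0.746152)(463.6) = 416.16 m.
1° of latitude spans 3600 × 31.00 = 111600 m; at latitude φ, 1° of longitude spans that × cos φ = 106050.8 m, so Δλ = 416.16 / 106050.8 × 3600 = 14.127″.

Δλ = 14.1″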